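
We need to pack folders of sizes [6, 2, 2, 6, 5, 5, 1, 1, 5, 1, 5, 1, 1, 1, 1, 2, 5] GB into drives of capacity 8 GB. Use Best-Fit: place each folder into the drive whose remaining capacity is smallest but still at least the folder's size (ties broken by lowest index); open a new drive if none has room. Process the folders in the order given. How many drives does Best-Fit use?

6 GB → drive 1 (remaining 2 GB)
2 GB → drive 1 (remaining 0 GB)
2 GB → drive 2 (remaining 6 GB)
6 GB → drive 2 (remaining 0 GB)
5 GB → drive 3 (remaining 3 GB)
5 GB → drive 4 (remaining 3 GB)
1 GB → drive 3 (remaining 2 GB)
1 GB → drive 3 (remaining 1 GB)
5 GB → drive 5 (remaining 3 GB)
1 GB → drive 3 (remaining 0 GB)
5 GB → drive 6 (remaining 3 GB)
1 GB → drive 4 (remaining 2 GB)
1 GB → drive 4 (remaining 1 GB)
1 GB → drive 4 (remaining 0 GB)
1 GB → drive 5 (remaining 2 GB)
2 GB → drive 5 (remaining 0 GB)
5 GB → drive 7 (remaining 3 GB)
Final drives: [6,2] [2,6] [5,1,1,1] [5,1,1,1] [5,1,2] [5] [5].

7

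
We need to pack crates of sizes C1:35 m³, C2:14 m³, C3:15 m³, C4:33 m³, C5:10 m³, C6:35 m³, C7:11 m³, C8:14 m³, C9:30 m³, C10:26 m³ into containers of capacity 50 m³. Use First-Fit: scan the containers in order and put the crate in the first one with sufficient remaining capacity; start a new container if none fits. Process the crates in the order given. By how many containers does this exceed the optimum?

1

First-Fit: [35,14] [15,33] [10,35] [11,14] [30] [26] → 6 containers.
Total size 223 m³; any packing needs at least ⌈223/50⌉ = 5 containers.
An optimal packing achieves that bound: [35,15] [35,14] [33,14] [30,11] [26,10] → 5 containers.
Excess: 6 − 5 = 1.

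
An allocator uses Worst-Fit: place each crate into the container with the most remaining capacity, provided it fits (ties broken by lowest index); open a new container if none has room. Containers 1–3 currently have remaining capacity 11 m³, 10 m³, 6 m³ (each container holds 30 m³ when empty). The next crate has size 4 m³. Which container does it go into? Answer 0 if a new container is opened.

1

Containers with room: container 1 (11 m³), container 2 (10 m³), container 3 (6 m³).
Most room is container 1 with 11 m³ free.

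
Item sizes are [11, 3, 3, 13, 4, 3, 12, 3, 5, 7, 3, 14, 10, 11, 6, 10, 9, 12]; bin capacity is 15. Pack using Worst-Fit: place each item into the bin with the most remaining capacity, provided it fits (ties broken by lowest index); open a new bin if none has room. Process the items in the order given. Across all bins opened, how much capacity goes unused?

26

11 → bin 1 (remaining 4)
3 → bin 1 (remaining 1)
3 → bin 2 (remaining 12)
13 → bin 3 (remaining 2)
4 → bin 2 (remaining 8)
3 → bin 2 (remaining 5)
12 → bin 4 (remaining 3)
3 → bin 2 (remaining 2)
5 → bin 5 (remaining 10)
7 → bin 5 (remaining 3)
3 → bin 4 (remaining 0)
14 → bin 6 (remaining 1)
10 → bin 7 (remaining 5)
11 → bin 8 (remaining 4)
6 → bin 9 (remaining 9)
10 → bin 10 (remaining 5)
9 → bin 9 (remaining 0)
12 → bin 11 (remaining 3)
11 bins × 15 = 165; used 139; unused 26.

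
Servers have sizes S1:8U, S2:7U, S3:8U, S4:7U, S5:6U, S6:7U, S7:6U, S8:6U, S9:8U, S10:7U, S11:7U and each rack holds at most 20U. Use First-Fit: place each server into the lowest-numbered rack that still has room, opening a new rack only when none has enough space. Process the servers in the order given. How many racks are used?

5 racks

Put S1 (8U) in rack 1; 12U remain.
Put S2 (7U) in rack 1; 5U remain.
Put S3 (8U) in rack 2; 12U remain.
Put S4 (7U) in rack 2; 5U remain.
Put S5 (6U) in rack 3; 14U remain.
Put S6 (7U) in rack 3; 7U remain.
Put S7 (6U) in rack 3; 1U remain.
Put S8 (6U) in rack 4; 14U remain.
Put S9 (8U) in rack 4; 6U remain.
Put S10 (7U) in rack 5; 13U remain.
Put S11 (7U) in rack 5; 6U remain.
Final racks: [8,7] [8,7] [6,7,6] [6,8] [7,7].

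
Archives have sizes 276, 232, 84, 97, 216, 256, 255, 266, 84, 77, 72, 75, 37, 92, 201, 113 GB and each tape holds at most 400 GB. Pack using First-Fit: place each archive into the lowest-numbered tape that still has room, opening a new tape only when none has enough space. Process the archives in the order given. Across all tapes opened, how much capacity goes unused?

367

tape 1: place 276 GB, 124 GB left
tape 2: place 232 GB, 168 GB left
tape 1: place 84 GB, 40 GB left
tape 2: place 97 GB, 71 GB left
tape 3: place 216 GB, 184 GB left
tape 4: place 256 GB, 144 GB left
tape 5: place 255 GB, 145 GB left
tape 6: place 266 GB, 134 GB left
tape 3: place 84 GB, 100 GB left
tape 3: place 77 GB, 23 GB left
tape 4: place 72 GB, 72 GB left
tape 5: place 75 GB, 70 GB left
tape 1: place 37 GB, 3 GB left
tape 6: place 92 GB, 42 GB left
tape 7: place 201 GB, 199 GB left
tape 7: place 113 GB, 86 GB left
7 tapes × 400 GB = 2800 GB; used 2433 GB; unused 367 GB.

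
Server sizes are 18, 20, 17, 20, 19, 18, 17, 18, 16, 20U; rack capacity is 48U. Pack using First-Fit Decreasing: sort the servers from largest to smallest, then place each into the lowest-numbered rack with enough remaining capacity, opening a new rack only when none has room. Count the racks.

5

Sorted descending: 20, 20, 20, 19, 18, 18, 18, 17, 17, 16.
rack 1: place 20U, 28U left
rack 1: place 20U, 8U left
rack 2: place 20U, 28U left
rack 2: place 19U, 9U left
rack 3: place 18U, 30U left
rack 3: place 18U, 12U left
rack 4: place 18U, 30U left
rack 4: place 17U, 13U left
rack 5: place 17U, 31U left
rack 5: place 16U, 15U left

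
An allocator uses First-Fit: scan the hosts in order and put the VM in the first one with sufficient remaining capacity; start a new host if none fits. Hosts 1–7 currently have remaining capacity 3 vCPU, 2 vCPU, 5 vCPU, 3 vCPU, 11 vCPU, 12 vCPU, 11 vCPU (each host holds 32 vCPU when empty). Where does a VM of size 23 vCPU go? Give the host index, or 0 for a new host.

0

No host has ≥ 23 vCPU free, so a new host is opened.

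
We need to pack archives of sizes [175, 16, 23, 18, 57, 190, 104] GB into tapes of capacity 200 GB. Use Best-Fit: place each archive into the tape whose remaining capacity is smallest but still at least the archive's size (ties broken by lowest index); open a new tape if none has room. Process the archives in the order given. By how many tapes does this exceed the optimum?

Best-Fit: [175,16] [23,18,57] [190] [104] → 4 tapes.
Total size 583 GB; any packing needs at least ⌈583/200⌉ = 3 tapes.
An optimal packing achieves that bound: [190] [175,23] [104,57,18,16] → 3 tapes.
Excess: 4 − 3 = 1.

1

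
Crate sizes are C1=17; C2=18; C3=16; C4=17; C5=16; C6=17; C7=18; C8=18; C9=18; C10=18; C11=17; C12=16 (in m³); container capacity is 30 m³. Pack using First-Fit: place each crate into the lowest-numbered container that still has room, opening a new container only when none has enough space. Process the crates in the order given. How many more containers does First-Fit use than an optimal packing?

0

First-Fit: [17] [18] [16] [17] [16] [17] [18] [18] [18] [18] [17] [16] → 12 containers.
12 crates exceed 15 m³ (half the capacity), and no two of those can share a container, so at least 12 containers are needed.
So 12 is already optimal.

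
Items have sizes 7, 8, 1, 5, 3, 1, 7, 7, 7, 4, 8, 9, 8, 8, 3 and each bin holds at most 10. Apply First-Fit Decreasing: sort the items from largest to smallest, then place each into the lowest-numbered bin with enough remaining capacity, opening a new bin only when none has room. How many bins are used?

10

Sorted descending: 9, 8, 8, 8, 8, 7, 7, 7, 7, 5, 4, 3, 3, 1, 1.
9 → bin 1 (remaining 1)
8 → bin 2 (remaining 2)
8 → bin 3 (remaining 2)
8 → bin 4 (remaining 2)
8 → bin 5 (remaining 2)
7 → bin 6 (remaining 3)
7 → bin 7 (remaining 3)
7 → bin 8 (remaining 3)
7 → bin 9 (remaining 3)
5 → bin 10 (remaining 5)
4 → bin 10 (remaining 1)
3 → bin 6 (remaining 0)
3 → bin 7 (remaining 0)
1 → bin 1 (remaining 0)
1 → bin 2 (remaining 1)
Final bins: [9,1] [8,1] [8] [8] [8] [7,3] [7,3] [7] [7] [5,4].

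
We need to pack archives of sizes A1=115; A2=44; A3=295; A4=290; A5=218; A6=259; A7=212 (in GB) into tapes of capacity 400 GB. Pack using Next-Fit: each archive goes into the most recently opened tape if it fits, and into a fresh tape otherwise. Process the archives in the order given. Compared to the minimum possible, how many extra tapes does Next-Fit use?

1

Next-Fit: [115,44] [295] [290] [218] [259] [212] → 6 tapes.
5 archives exceed 200 GB (half the capacity), and no two of those can share a tape, so at least 5 tapes are needed.
An optimal packing achieves that bound: [295,44] [290] [259,115] [218] [212] → 5 tapes.
Excess: 6 − 5 = 1.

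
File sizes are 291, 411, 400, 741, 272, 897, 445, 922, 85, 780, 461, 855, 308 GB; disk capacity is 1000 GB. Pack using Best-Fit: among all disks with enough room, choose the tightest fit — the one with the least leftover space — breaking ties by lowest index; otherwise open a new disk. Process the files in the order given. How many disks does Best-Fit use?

291 GB → disk 1 (remaining 709 GB)
411 GB → disk 1 (remaining 298 GB)
400 GB → disk 2 (remaining 600 GB)
741 GB → disk 3 (remaining 259 GB)
272 GB → disk 1 (remaining 26 GB)
897 GB → disk 4 (remaining 103 GB)
445 GB → disk 2 (remaining 155 GB)
922 GB → disk 5 (remaining 78 GB)
85 GB → disk 4 (remaining 18 GB)
780 GB → disk 6 (remaining 220 GB)
461 GB → disk 7 (remaining 539 GB)
855 GB → disk 8 (remaining 145 GB)
308 GB → disk 7 (remaining 231 GB)
Final disks: [291,411,272] [400,445] [741] [897,85] [922] [780] [461,308] [855].

8 disks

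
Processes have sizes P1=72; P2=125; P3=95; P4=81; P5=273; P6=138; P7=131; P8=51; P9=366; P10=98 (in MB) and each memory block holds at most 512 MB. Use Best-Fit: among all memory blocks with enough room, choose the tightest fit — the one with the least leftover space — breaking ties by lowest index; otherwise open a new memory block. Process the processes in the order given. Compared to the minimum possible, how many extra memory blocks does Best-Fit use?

0

Best-Fit: [72,125,95,81,138] [273,131,51] [366,98] → 3 memory blocks.
Total size 1430 MB; any packing needs at least ⌈1430/512⌉ = 3 memory blocks.
So 3 is already optimal.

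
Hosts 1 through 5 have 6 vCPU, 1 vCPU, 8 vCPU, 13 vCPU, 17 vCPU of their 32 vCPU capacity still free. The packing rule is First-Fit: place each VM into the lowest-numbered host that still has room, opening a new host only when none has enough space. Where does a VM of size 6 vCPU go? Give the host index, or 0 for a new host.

Hosts with room: host 1 (6 vCPU), host 3 (8 vCPU), host 4 (13 vCPU), host 5 (17 vCPU).
The first with room is host 1.

1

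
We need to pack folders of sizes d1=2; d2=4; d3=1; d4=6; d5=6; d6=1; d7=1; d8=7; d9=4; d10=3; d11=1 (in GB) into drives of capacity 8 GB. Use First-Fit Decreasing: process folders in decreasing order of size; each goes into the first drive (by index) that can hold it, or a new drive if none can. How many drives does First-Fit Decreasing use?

5 drives

Sorted descending: 7, 6, 6, 4, 4, 3, 2, 1, 1, 1, 1.
Put 7 GB in drive 1; 1 GB remain.
Put 6 GB in drive 2; 2 GB remain.
Put 6 GB in drive 3; 2 GB remain.
Put 4 GB in drive 4; 4 GB remain.
Put 4 GB in drive 4; 0 GB remain.
Put 3 GB in drive 5; 5 GB remain.
Put 2 GB in drive 2; 0 GB remain.
Put 1 GB in drive 1; 0 GB remain.
Put 1 GB in drive 3; 1 GB remain.
Put 1 GB in drive 3; 0 GB remain.
Put 1 GB in drive 5; 4 GB remain.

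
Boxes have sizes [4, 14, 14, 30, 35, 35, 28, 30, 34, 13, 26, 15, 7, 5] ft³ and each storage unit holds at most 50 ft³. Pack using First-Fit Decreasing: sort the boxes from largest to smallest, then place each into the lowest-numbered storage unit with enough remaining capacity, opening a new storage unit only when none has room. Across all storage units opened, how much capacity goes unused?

60

Sorted descending: 35, 35, 34, 30, 30, 28, 26, 15, 14, 14, 13, 7, 5, 4.
35 ft³ → storage unit 1 (remaining 15 ft³)
35 ft³ → storage unit 2 (remaining 15 ft³)
34 ft³ → storage unit 3 (remaining 16 ft³)
30 ft³ → storage unit 4 (remaining 20 ft³)
30 ft³ → storage unit 5 (remaining 20 ft³)
28 ft³ → storage unit 6 (remaining 22 ft³)
26 ft³ → storage unit 7 (remaining 24 ft³)
15 ft³ → storage unit 1 (remaining 0 ft³)
14 ft³ → storage unit 2 (remaining 1 ft³)
14 ft³ → storage unit 3 (remaining 2 ft³)
13 ft³ → storage unit 4 (remaining 7 ft³)
7 ft³ → storage unit 4 (remaining 0 ft³)
5 ft³ → storage unit 5 (remaining 15 ft³)
4 ft³ → storage unit 5 (remaining 11 ft³)
7 storage units × 50 ft³ = 350 ft³; used 290 ft³; unused 60 ft³.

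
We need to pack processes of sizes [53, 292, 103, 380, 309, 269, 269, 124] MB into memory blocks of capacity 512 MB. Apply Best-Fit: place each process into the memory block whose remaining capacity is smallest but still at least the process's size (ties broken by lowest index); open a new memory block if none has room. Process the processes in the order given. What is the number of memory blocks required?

53 MB → memory block 1 (remaining 459 MB)
292 MB → memory block 1 (remaining 167 MB)
103 MB → memory block 1 (remaining 64 MB)
380 MB → memory block 2 (remaining 132 MB)
309 MB → memory block 3 (remaining 203 MB)
269 MB → memory block 4 (remaining 243 MB)
269 MB → memory block 5 (remaining 243 MB)
124 MB → memory block 2 (remaining 8 MB)
Final memory blocks: [53,292,103] [380,124] [309] [269] [269].

5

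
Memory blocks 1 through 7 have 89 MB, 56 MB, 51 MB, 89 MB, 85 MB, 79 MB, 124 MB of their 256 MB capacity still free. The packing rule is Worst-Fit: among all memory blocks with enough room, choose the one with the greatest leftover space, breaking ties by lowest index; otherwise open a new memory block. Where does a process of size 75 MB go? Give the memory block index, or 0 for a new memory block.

Memory blocks with room: memory block 1 (89 MB), memory block 4 (89 MB), memory block 5 (85 MB), memory block 6 (79 MB), memory block 7 (124 MB).
Most room is memory block 7 with 124 MB free.

7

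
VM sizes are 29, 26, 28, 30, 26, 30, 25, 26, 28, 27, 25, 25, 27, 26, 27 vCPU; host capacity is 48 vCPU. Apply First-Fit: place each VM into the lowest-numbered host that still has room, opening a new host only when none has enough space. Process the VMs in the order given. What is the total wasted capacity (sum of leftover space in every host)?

315

Put 29 vCPU in host 1; 19 vCPU remain.
Put 26 vCPU in host 2; 22 vCPU remain.
Put 28 vCPU in host 3; 20 vCPU remain.
Put 30 vCPU in host 4; 18 vCPU remain.
Put 26 vCPU in host 5; 22 vCPU remain.
Put 30 vCPU in host 6; 18 vCPU remain.
Put 25 vCPU in host 7; 23 vCPU remain.
Put 26 vCPU in host 8; 22 vCPU remain.
Put 28 vCPU in host 9; 20 vCPU remain.
Put 27 vCPU in host 10; 21 vCPU remain.
Put 25 vCPU in host 11; 23 vCPU remain.
Put 25 vCPU in host 12; 23 vCPU remain.
Put 27 vCPU in host 13; 21 vCPU remain.
Put 26 vCPU in host 14; 22 vCPU remain.
Put 27 vCPU in host 15; 21 vCPU remain.
15 hosts × 48 vCPU = 720 vCPU; used 405 vCPU; unused 315 vCPU.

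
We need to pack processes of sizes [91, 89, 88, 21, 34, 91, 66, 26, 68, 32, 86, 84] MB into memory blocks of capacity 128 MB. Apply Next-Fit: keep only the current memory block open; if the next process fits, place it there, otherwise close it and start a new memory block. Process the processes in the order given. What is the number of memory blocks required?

memory block 1: place 91 MB, 37 MB left
memory block 2: place 89 MB, 39 MB left
memory block 3: place 88 MB, 40 MB left
memory block 3: place 21 MB, 19 MB left
memory block 4: place 34 MB, 94 MB left
memory block 4: place 91 MB, 3 MB left
memory block 5: place 66 MB, 62 MB left
memory block 5: place 26 MB, 36 MB left
memory block 6: place 68 MB, 60 MB left
memory block 6: place 32 MB, 28 MB left
memory block 7: place 86 MB, 42 MB left
memory block 8: place 84 MB, 44 MB left

8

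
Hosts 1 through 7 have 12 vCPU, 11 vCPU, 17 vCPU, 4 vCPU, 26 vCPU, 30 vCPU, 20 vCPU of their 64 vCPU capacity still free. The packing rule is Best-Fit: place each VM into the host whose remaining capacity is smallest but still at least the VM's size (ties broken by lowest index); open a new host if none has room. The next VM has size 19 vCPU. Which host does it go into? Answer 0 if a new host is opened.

Hosts with room: host 5 (26 vCPU), host 6 (30 vCPU), host 7 (20 vCPU).
Tightest fit is host 7 with 20 vCPU free.

7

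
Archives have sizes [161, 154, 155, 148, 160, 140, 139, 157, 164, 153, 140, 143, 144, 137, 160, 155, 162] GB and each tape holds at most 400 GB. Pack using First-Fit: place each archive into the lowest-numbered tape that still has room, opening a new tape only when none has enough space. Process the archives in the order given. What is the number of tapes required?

161 GB → tape 1 (remaining 239 GB)
154 GB → tape 1 (remaining 85 GB)
155 GB → tape 2 (remaining 245 GB)
148 GB → tape 2 (remaining 97 GB)
160 GB → tape 3 (remaining 240 GB)
140 GB → tape 3 (remaining 100 GB)
139 GB → tape 4 (remaining 261 GB)
157 GB → tape 4 (remaining 104 GB)
164 GB → tape 5 (remaining 236 GB)
153 GB → tape 5 (remaining 83 GB)
140 GB → tape 6 (remaining 260 GB)
143 GB → tape 6 (remaining 117 GB)
144 GB → tape 7 (remaining 256 GB)
137 GB → tape 7 (remaining 119 GB)
160 GB → tape 8 (remaining 240 GB)
155 GB → tape 8 (remaining 85 GB)
162 GB → tape 9 (remaining 238 GB)

9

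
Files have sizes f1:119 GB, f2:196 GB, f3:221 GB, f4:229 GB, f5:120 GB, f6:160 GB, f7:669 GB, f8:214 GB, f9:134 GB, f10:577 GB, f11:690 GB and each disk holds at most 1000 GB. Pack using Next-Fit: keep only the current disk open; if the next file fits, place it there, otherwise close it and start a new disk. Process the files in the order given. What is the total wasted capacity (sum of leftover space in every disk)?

671

f1 (119 GB) → disk 1 (remaining 881 GB)
f2 (196 GB) → disk 1 (remaining 685 GB)
f3 (221 GB) → disk 1 (remaining 464 GB)
f4 (229 GB) → disk 1 (remaining 235 GB)
f5 (120 GB) → disk 1 (remaining 115 GB)
f6 (160 GB) → disk 2 (remaining 840 GB)
f7 (669 GB) → disk 2 (remaining 171 GB)
f8 (214 GB) → disk 3 (remaining 786 GB)
f9 (134 GB) → disk 3 (remaining 652 GB)
f10 (577 GB) → disk 3 (remaining 75 GB)
f11 (690 GB) → disk 4 (remaining 310 GB)
4 disks × 1000 GB = 4000 GB; used 3329 GB; unused 671 GB.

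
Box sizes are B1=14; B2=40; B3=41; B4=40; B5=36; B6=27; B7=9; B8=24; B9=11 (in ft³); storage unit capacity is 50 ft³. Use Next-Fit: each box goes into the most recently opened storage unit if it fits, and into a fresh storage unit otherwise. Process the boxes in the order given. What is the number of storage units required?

B1 (14 ft³) → storage unit 1 (remaining 36 ft³)
B2 (40 ft³) → storage unit 2 (remaining 10 ft³)
B3 (41 ft³) → storage unit 3 (remaining 9 ft³)
B4 (40 ft³) → storage unit 4 (remaining 10 ft³)
B5 (36 ft³) → storage unit 5 (remaining 14 ft³)
B6 (27 ft³) → storage unit 6 (remaining 23 ft³)
B7 (9 ft³) → storage unit 6 (remaining 14 ft³)
B8 (24 ft³) → storage unit 7 (remaining 26 ft³)
B9 (11 ft³) → storage unit 7 (remaining 15 ft³)
Final storage units: [14] [40] [41] [40] [36] [27,9] [24,11].

7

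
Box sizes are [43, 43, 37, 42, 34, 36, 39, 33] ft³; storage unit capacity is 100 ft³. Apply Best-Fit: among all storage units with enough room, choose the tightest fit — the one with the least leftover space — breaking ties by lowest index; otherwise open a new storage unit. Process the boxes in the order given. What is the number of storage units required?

43 ft³ → storage unit 1 (remaining 57 ft³)
43 ft³ → storage unit 1 (remaining 14 ft³)
37 ft³ → storage unit 2 (remaining 63 ft³)
42 ft³ → storage unit 2 (remaining 21 ft³)
34 ft³ → storage unit 3 (remaining 66 ft³)
36 ft³ → storage unit 3 (remaining 30 ft³)
39 ft³ → storage unit 4 (remaining 61 ft³)
33 ft³ → storage unit 4 (remaining 28 ft³)

4 storage units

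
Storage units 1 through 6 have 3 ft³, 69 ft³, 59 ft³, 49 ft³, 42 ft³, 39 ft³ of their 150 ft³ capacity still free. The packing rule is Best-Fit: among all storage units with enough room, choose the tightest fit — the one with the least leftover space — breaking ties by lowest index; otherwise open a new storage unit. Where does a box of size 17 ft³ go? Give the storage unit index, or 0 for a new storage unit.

Storage units with room: storage unit 2 (69 ft³), storage unit 3 (59 ft³), storage unit 4 (49 ft³), storage unit 5 (42 ft³), storage unit 6 (39 ft³).
Tightest fit is storage unit 6 with 39 ft³ free.

6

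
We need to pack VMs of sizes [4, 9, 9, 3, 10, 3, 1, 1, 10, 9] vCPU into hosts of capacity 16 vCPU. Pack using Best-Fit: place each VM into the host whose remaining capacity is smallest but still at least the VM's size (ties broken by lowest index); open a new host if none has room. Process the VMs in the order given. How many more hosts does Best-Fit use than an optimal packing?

Best-Fit: [4,9,3] [9] [10,3,1,1] [10] [9] → 5 hosts.
5 VMs exceed 8 vCPU (half the capacity), and no two of those can share a host, so at least 5 hosts are needed.
So 5 is already optimal.

0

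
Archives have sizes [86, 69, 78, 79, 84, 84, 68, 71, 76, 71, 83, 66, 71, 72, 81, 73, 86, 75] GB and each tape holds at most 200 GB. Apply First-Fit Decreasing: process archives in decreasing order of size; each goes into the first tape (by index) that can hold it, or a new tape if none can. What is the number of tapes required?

9 tapes

Sorted descending: 86, 86, 84, 84, 83, 81, 79, 78, 76, 75, 73, 72, 71, 71, 71, 69, 68, 66.
Put 86 GB in tape 1; 114 GB remain.
Put 86 GB in tape 1; 28 GB remain.
Put 84 GB in tape 2; 116 GB remain.
Put 84 GB in tape 2; 32 GB remain.
Put 83 GB in tape 3; 117 GB remain.
Put 81 GB in tape 3; 36 GB remain.
Put 79 GB in tape 4; 121 GB remain.
Put 78 GB in tape 4; 43 GB remain.
Put 76 GB in tape 5; 124 GB remain.
Put 75 GB in tape 5; 49 GB remain.
Put 73 GB in tape 6; 127 GB remain.
Put 72 GB in tape 6; 55 GB remain.
Put 71 GB in tape 7; 129 GB remain.
Put 71 GB in tape 7; 58 GB remain.
Put 71 GB in tape 8; 129 GB remain.
Put 69 GB in tape 8; 60 GB remain.
Put 68 GB in tape 9; 132 GB remain.
Put 66 GB in tape 9; 66 GB remain.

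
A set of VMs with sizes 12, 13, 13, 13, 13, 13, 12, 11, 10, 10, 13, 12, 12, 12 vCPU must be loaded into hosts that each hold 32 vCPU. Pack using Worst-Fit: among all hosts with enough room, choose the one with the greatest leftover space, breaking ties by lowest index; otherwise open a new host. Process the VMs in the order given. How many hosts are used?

7

host 1: place 12 vCPU, 20 vCPU left
host 1: place 13 vCPU, 7 vCPU left
host 2: place 13 vCPU, 19 vCPU left
host 2: place 13 vCPU, 6 vCPU left
host 3: place 13 vCPU, 19 vCPU left
host 3: place 13 vCPU, 6 vCPU left
host 4: place 12 vCPU, 20 vCPU left
host 4: place 11 vCPU, 9 vCPU left
host 5: place 10 vCPU, 22 vCPU left
host 5: place 10 vCPU, 12 vCPU left
host 6: place 13 vCPU, 19 vCPU left
host 6: place 12 vCPU, 7 vCPU left
host 5: place 12 vCPU, 0 vCPU left
host 7: place 12 vCPU, 20 vCPU left
Final hosts: [12,13] [13,13] [13,13] [12,11] [10,10,12] [13,12] [12].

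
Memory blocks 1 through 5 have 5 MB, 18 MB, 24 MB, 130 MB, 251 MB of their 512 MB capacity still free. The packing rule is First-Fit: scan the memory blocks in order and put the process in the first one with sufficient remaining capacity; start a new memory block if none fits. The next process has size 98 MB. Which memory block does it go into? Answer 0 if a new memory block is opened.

4

Memory blocks with room: memory block 4 (130 MB), memory block 5 (251 MB).
The first with room is memory block 4.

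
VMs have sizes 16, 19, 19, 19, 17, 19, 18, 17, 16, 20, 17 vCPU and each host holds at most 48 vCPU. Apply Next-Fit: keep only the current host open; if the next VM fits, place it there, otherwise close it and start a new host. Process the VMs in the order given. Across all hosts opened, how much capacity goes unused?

91

host 1: place 16 vCPU, 32 vCPU left
host 1: place 19 vCPU, 13 vCPU left
host 2: place 19 vCPU, 29 vCPU left
host 2: place 19 vCPU, 10 vCPU left
host 3: place 17 vCPU, 31 vCPU left
host 3: place 19 vCPU, 12 vCPU left
host 4: place 18 vCPU, 30 vCPU left
host 4: place 17 vCPU, 13 vCPU left
host 5: place 16 vCPU, 32 vCPU left
host 5: place 20 vCPU, 12 vCPU left
host 6: place 17 vCPU, 31 vCPU left
6 hosts × 48 vCPU = 288 vCPU; used 197 vCPU; unused 91 vCPU.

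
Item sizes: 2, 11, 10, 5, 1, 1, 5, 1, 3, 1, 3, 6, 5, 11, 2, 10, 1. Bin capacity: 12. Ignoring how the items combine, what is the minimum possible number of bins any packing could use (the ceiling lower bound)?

7

Total size = 2 + 11 + 10 + 5 + 1 + 1 + 5 + 1 + 3 + 1 + 3 + 6 + 5 + 11 + 2 + 10 + 1 = 78.
⌈78 / 12⌉ = 7.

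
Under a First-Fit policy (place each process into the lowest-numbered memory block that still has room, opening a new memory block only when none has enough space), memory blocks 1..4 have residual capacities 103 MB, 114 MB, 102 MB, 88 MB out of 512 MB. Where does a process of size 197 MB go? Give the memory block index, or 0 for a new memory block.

0

No memory block has ≥ 197 MB free, so a new memory block is opened.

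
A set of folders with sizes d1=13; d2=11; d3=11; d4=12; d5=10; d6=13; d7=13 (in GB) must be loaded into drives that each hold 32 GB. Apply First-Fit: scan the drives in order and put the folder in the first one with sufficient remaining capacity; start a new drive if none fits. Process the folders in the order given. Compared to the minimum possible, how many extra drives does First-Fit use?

1

First-Fit: [13,11] [11,12] [10,13] [13] → 4 drives.
Total size 83 GB; any packing needs at least ⌈83/32⌉ = 3 drives.
An optimal packing achieves that bound: [13,13] [13,12] [11,11,10] → 3 drives.
Excess: 4 − 3 = 1.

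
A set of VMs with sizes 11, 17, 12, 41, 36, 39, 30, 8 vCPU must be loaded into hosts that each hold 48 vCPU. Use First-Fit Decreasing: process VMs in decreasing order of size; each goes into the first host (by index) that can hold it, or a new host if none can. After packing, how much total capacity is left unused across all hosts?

Sorted descending: 41, 39, 36, 30, 17, 12, 11, 8.
41 vCPU → host 1 (remaining 7 vCPU)
39 vCPU → host 2 (remaining 9 vCPU)
36 vCPU → host 3 (remaining 12 vCPU)
30 vCPU → host 4 (remaining 18 vCPU)
17 vCPU → host 4 (remaining 1 vCPU)
12 vCPU → host 3 (remaining 0 vCPU)
11 vCPU → host 5 (remaining 37 vCPU)
8 vCPU → host 2 (remaining 1 vCPU)
5 hosts × 48 vCPU = 240 vCPU; used 194 vCPU; unused 46 vCPU.

46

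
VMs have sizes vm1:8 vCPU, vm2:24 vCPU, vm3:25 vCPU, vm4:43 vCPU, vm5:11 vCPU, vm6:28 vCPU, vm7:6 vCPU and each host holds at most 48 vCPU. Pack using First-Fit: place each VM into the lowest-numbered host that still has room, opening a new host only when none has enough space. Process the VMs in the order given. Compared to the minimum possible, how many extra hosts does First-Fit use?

0

First-Fit: [8,24,11] [25,6] [43] [28] → 4 hosts.
Total size 145 vCPU; any packing needs at least ⌈145/48⌉ = 4 hosts.
So 4 is already optimal.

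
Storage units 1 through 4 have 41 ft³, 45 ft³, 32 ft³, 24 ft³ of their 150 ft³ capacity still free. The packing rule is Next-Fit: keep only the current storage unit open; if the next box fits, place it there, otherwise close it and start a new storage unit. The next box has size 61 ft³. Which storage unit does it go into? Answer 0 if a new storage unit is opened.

0

Next-Fit only looks at storage unit 4, which has 24 ft³ free.
61 ft³ does not fit, so a new storage unit is opened.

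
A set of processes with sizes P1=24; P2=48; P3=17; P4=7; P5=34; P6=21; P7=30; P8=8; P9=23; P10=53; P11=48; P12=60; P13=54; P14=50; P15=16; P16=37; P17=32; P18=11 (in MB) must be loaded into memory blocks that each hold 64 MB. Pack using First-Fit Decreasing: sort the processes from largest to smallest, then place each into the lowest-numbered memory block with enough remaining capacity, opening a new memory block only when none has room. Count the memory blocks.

10

Sorted descending: 60, 54, 53, 50, 48, 48, 37, 34, 32, 30, 24, 23, 21, 17, 16, 11, 8, 7.
60 MB → memory block 1 (remaining 4 MB)
54 MB → memory block 2 (remaining 10 MB)
53 MB → memory block 3 (remaining 11 MB)
50 MB → memory block 4 (remaining 14 MB)
48 MB → memory block 5 (remaining 16 MB)
48 MB → memory block 6 (remaining 16 MB)
37 MB → memory block 7 (remaining 27 MB)
34 MB → memory block 8 (remaining 30 MB)
32 MB → memory block 9 (remaining 32 MB)
30 MB → memory block 8 (remaining 0 MB)
24 MB → memory block 7 (remaining 3 MB)
23 MB → memory block 9 (remaining 9 MB)
21 MB → memory block 10 (remaining 43 MB)
17 MB → memory block 10 (remaining 26 MB)
16 MB → memory block 5 (remaining 0 MB)
11 MB → memory block 3 (remaining 0 MB)
8 MB → memory block 2 (remaining 2 MB)
7 MB → memory block 4 (remaining 7 MB)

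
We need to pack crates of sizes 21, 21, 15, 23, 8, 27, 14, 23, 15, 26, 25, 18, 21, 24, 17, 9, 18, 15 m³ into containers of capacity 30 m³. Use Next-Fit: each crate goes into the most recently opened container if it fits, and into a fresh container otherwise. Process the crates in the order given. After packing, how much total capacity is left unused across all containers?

Put 21 m³ in container 1; 9 m³ remain.
Put 21 m³ in container 2; 9 m³ remain.
Put 15 m³ in container 3; 15 m³ remain.
Put 23 m³ in container 4; 7 m³ remain.
Put 8 m³ in container 5; 22 m³ remain.
Put 27 m³ in container 6; 3 m³ remain.
Put 14 m³ in container 7; 16 m³ remain.
Put 23 m³ in container 8; 7 m³ remain.
Put 15 m³ in container 9; 15 m³ remain.
Put 26 m³ in container 10; 4 m³ remain.
Put 25 m³ in container 11; 5 m³ remain.
Put 18 m³ in container 12; 12 m³ remain.
Put 21 m³ in container 13; 9 m³ remain.
Put 24 m³ in container 14; 6 m³ remain.
Put 17 m³ in container 15; 13 m³ remain.
Put 9 m³ in container 15; 4 m³ remain.
Put 18 m³ in container 16; 12 m³ remain.
Put 15 m³ in container 17; 15 m³ remain.
17 containers × 30 m³ = 510 m³; used 340 m³; unused 170 m³.

170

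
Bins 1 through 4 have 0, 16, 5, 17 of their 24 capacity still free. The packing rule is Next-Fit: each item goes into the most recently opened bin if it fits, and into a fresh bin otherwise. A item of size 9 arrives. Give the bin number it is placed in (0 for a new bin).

4

Next-Fit only looks at bin 4, which has 17 free.
9 fits there.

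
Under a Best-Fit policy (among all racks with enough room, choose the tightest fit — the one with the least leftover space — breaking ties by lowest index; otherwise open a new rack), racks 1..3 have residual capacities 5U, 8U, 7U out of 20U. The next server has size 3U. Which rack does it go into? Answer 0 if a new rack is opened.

Racks with room: rack 1 (5U), rack 2 (8U), rack 3 (7U).
Tightest fit is rack 1 with 5U free.

1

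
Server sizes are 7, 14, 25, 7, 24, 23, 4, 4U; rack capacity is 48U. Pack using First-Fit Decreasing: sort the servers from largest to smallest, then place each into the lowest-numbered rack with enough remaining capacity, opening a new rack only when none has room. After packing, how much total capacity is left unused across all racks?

36

Sorted descending: 25, 24, 23, 14, 7, 7, 4, 4.
rack 1: place 25U, 23U left
rack 2: place 24U, 24U left
rack 1: place 23U, 0U left
rack 2: place 14U, 10U left
rack 2: place 7U, 3U left
rack 3: place 7U, 41U left
rack 3: place 4U, 37U left
rack 3: place 4U, 33U left
3 racks × 48U = 144U; used 108U; unused 36U.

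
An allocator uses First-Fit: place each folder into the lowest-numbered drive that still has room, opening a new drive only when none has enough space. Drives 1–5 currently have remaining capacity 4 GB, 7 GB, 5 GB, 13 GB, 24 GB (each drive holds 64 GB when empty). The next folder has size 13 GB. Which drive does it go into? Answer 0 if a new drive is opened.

Drives with room: drive 4 (13 GB), drive 5 (24 GB).
The first with room is drive 4.

4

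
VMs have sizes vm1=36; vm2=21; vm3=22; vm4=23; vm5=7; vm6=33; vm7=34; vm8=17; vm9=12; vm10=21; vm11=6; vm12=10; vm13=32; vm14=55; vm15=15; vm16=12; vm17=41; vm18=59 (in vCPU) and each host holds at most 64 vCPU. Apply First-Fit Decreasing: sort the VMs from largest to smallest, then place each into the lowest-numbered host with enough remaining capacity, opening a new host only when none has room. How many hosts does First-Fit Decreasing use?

8

Sorted descending: 59, 55, 41, 36, 34, 33, 32, 23, 22, 21, 21, 17, 15, 12, 12, 10, 7, 6.
host 1: place 59 vCPU, 5 vCPU left
host 2: place 55 vCPU, 9 vCPU left
host 3: place 41 vCPU, 23 vCPU left
host 4: place 36 vCPU, 28 vCPU left
host 5: place 34 vCPU, 30 vCPU left
host 6: place 33 vCPU, 31 vCPU left
host 7: place 32 vCPU, 32 vCPU left
host 3: place 23 vCPU, 0 vCPU left
host 4: place 22 vCPU, 6 vCPU left
host 5: place 21 vCPU, 9 vCPU left
host 6: place 21 vCPU, 10 vCPU left
host 7: place 17 vCPU, 15 vCPU left
host 7: place 15 vCPU, 0 vCPU left
host 8: place 12 vCPU, 52 vCPU left
host 8: place 12 vCPU, 40 vCPU left
host 6: place 10 vCPU, 0 vCPU left
host 2: place 7 vCPU, 2 vCPU left
host 4: place 6 vCPU, 0 vCPU left
Final hosts: [59] [55,7] [41,23] [36,22,6] [34,21] [33,21,10] [32,17,15] [12,12].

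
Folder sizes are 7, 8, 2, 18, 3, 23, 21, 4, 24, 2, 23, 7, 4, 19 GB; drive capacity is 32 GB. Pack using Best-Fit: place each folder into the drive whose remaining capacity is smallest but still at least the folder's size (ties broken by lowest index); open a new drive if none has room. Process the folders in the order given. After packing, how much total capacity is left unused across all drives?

59

Put 7 GB in drive 1; 25 GB remain.
Put 8 GB in drive 1; 17 GB remain.
Put 2 GB in drive 1; 15 GB remain.
Put 18 GB in drive 2; 14 GB remain.
Put 3 GB in drive 2; 11 GB remain.
Put 23 GB in drive 3; 9 GB remain.
Put 21 GB in drive 4; 11 GB remain.
Put 4 GB in drive 3; 5 GB remain.
Put 24 GB in drive 5; 8 GB remain.
Put 2 GB in drive 3; 3 GB remain.
Put 23 GB in drive 6; 9 GB remain.
Put 7 GB in drive 5; 1 GB remain.
Put 4 GB in drive 6; 5 GB remain.
Put 19 GB in drive 7; 13 GB remain.
7 drives × 32 GB = 224 GB; used 165 GB; unused 59 GB.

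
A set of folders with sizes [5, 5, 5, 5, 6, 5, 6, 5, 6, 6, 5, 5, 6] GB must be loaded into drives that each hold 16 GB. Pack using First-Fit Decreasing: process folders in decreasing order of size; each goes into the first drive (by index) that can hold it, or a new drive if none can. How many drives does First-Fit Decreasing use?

Sorted descending: 6, 6, 6, 6, 6, 5, 5, 5, 5, 5, 5, 5, 5.
Put 6 GB in drive 1; 10 GB remain.
Put 6 GB in drive 1; 4 GB remain.
Put 6 GB in drive 2; 10 GB remain.
Put 6 GB in drive 2; 4 GB remain.
Put 6 GB in drive 3; 10 GB remain.
Put 5 GB in drive 3; 5 GB remain.
Put 5 GB in drive 3; 0 GB remain.
Put 5 GB in drive 4; 11 GB remain.
Put 5 GB in drive 4; 6 GB remain.
Put 5 GB in drive 4; 1 GB remain.
Put 5 GB in drive 5; 11 GB remain.
Put 5 GB in drive 5; 6 GB remain.
Put 5 GB in drive 5; 1 GB remain.
Final drives: [6,6] [6,6] [6,5,5] [5,5,5] [5,5,5].

5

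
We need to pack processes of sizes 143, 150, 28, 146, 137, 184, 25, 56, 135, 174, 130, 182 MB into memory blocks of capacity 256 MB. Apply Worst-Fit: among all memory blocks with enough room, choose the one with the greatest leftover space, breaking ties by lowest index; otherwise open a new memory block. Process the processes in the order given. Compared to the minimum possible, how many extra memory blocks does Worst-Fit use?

0

Worst-Fit: [143,28] [150] [146,56] [137,25] [184] [135] [174] [130] [182] → 9 memory blocks.
9 processes exceed 128 MB (half the capacity), and no two of those can share a memory block, so at least 9 memory blocks are needed.
So 9 is already optimal.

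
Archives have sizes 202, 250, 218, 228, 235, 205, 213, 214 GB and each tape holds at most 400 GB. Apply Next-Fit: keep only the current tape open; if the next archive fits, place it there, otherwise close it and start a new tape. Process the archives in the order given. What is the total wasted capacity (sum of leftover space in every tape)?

1435

202 GB → tape 1 (remaining 198 GB)
250 GB → tape 2 (remaining 150 GB)
218 GB → tape 3 (remaining 182 GB)
228 GB → tape 4 (remaining 172 GB)
235 GB → tape 5 (remaining 165 GB)
205 GB → tape 6 (remaining 195 GB)
213 GB → tape 7 (remaining 187 GB)
214 GB → tape 8 (remaining 186 GB)
8 tapes × 400 GB = 3200 GB; used 1765 GB; unused 1435 GB.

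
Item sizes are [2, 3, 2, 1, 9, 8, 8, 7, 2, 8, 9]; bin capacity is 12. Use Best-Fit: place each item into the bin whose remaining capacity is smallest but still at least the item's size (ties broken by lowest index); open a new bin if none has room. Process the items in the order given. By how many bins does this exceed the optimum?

1

Best-Fit: [2,3,2,1] [9,2] [8] [8] [7] [8] [9] → 7 bins.
6 items exceed 6 (half the capacity), and no two of those can share a bin, so at least 6 bins are needed.
An optimal packing achieves that bound: [9,3] [9,2,1] [8,2,2] [8] [8] [7] → 6 bins.
Excess: 7 − 6 = 1.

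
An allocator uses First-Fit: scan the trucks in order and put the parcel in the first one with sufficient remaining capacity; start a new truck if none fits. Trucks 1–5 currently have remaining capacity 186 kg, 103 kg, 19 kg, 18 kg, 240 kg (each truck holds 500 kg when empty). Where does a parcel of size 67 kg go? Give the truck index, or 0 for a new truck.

1

Trucks with room: truck 1 (186 kg), truck 2 (103 kg), truck 5 (240 kg).
The first with room is truck 1.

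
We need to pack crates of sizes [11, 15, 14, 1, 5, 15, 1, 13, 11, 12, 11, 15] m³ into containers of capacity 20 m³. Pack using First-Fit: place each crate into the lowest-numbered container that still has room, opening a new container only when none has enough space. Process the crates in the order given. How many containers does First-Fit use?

Put 11 m³ in container 1; 9 m³ remain.
Put 15 m³ in container 2; 5 m³ remain.
Put 14 m³ in container 3; 6 m³ remain.
Put 1 m³ in container 1; 8 m³ remain.
Put 5 m³ in container 1; 3 m³ remain.
Put 15 m³ in container 4; 5 m³ remain.
Put 1 m³ in container 1; 2 m³ remain.
Put 13 m³ in container 5; 7 m³ remain.
Put 11 m³ in container 6; 9 m³ remain.
Put 12 m³ in container 7; 8 m³ remain.
Put 11 m³ in container 8; 9 m³ remain.
Put 15 m³ in container 9; 5 m³ remain.

9 containers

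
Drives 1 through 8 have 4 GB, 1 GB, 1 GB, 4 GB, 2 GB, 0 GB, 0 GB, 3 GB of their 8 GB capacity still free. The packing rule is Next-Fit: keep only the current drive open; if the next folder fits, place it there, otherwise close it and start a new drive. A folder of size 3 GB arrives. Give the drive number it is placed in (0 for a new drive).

8

Next-Fit only looks at drive 8, which has 3 GB free.
3 GB fits there.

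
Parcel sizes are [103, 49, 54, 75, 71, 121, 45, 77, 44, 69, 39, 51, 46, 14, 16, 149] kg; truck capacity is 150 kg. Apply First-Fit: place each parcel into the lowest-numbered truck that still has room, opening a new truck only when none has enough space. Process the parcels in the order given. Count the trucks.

8 trucks

Put 103 kg in truck 1; 47 kg remain.
Put 49 kg in truck 2; 101 kg remain.
Put 54 kg in truck 2; 47 kg remain.
Put 75 kg in truck 3; 75 kg remain.
Put 71 kg in truck 3; 4 kg remain.
Put 121 kg in truck 4; 29 kg remain.
Put 45 kg in truck 1; 2 kg remain.
Put 77 kg in truck 5; 73 kg remain.
Put 44 kg in truck 2; 3 kg remain.
Put 69 kg in truck 5; 4 kg remain.
Put 39 kg in truck 6; 111 kg remain.
Put 51 kg in truck 6; 60 kg remain.
Put 46 kg in truck 6; 14 kg remain.
Put 14 kg in truck 4; 15 kg remain.
Put 16 kg in truck 7; 134 kg remain.
Put 149 kg in truck 8; 1 kg remain.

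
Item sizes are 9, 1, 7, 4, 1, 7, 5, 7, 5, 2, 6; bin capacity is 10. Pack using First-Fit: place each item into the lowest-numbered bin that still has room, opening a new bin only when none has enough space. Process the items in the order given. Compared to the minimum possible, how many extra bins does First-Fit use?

First-Fit: [9,1] [7,1,2] [4,5] [7] [7] [5] [6] → 7 bins.
Total size 54; any packing needs at least ⌈54/10⌉ = 6 bins.
An optimal packing achieves that bound: [9,1] [7,2,1] [7] [7] [6,4] [5,5] → 6 bins.
Excess: 7 − 6 = 1.

1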